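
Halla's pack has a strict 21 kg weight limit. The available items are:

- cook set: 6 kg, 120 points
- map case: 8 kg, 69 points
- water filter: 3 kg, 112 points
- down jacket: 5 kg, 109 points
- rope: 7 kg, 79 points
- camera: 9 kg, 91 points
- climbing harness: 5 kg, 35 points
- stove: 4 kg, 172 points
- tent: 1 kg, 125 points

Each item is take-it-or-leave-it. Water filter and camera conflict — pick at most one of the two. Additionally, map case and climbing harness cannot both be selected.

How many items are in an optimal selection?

5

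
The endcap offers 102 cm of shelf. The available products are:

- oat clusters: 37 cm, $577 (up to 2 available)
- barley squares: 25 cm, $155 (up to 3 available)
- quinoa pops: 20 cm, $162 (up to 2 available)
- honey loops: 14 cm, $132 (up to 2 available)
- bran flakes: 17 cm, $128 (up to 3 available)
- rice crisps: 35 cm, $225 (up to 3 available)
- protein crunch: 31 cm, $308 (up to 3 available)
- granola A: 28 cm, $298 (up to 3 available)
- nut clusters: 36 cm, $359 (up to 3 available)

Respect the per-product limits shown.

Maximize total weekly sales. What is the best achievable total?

Ranking by ratio (weekly sales/cm): oat clusters 15.59, granola A 10.64, nut clusters 9.97.
Best packing: 2×oat clusters + granola A — 102 cm, 1452 total.
That's the maximum — no swap from here does better than 1452.

1452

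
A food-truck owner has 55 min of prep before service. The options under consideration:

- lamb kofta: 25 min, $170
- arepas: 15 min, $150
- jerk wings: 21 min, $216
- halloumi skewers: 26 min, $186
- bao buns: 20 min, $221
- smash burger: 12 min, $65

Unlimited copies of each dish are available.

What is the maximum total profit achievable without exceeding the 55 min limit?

Best packing: arepas + 2×bao buns — 55 min, 592 total.
No other feasible combination exceeds 592.

592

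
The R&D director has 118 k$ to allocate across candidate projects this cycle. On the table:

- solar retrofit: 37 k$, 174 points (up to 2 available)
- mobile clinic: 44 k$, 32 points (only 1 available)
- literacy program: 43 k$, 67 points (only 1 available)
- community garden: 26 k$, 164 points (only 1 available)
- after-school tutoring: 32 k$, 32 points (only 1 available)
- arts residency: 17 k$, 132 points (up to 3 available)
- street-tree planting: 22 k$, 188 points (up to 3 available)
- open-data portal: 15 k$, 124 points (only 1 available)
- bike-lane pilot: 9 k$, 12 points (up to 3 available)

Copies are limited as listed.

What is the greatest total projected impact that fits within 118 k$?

Density check — street-tree planting 8.55, open-data portal 8.27, arts residency 7.76, community garden 6.31 are the best per k$.
A density-first pass picks 2×arts residency + 3×street-tree planting + open-data portal — 952 at 115 k$.
Dropping open-data portal frees 15 k$; slotting in arts residency (17 k$) lifts the total to 960 at 117 k$.
Every other selection either busts 118 k$ or exceeds an availability limit or fails to beat 960.

960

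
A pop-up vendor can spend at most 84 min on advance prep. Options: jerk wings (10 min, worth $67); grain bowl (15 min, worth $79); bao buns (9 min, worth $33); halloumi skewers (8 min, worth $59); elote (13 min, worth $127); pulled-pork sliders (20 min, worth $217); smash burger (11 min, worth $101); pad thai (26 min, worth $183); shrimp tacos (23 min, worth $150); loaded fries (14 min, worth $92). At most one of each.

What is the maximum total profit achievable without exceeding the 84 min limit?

720

The ratio heuristic lands on halloumi skewers + elote + pulled-pork sliders + smash burger + pad thai (687) but leaves 6 min idle.
The 8 min tied up in halloumi skewers is better spent on loaded fries — total rises to 720 (84 min).
Every other selection either busts 84 min or fails to beat 720.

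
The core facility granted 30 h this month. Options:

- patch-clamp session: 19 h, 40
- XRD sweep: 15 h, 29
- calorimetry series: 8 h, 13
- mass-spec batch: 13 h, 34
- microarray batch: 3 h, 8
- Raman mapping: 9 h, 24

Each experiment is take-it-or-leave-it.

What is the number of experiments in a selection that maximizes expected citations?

The maximum expected citations within 30 h is 71.
For example calorimetry series + mass-spec batch + Raman mapping achieves it, using 30 h.
All optima have 3 experiments.

3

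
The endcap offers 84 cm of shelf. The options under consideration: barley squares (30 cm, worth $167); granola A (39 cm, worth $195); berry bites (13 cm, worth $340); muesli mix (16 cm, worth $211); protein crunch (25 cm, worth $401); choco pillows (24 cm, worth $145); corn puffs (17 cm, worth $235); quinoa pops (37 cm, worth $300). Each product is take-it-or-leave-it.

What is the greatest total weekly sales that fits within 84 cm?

By weekly sales per cm: berry bites 26.15, protein crunch 16.04, corn puffs 13.82 lead.
Best packing: berry bites + muesli mix + protein crunch + corn puffs — 71 cm, 1187 total.
Every other selection either busts 84 cm or fails to beat 1187.

1187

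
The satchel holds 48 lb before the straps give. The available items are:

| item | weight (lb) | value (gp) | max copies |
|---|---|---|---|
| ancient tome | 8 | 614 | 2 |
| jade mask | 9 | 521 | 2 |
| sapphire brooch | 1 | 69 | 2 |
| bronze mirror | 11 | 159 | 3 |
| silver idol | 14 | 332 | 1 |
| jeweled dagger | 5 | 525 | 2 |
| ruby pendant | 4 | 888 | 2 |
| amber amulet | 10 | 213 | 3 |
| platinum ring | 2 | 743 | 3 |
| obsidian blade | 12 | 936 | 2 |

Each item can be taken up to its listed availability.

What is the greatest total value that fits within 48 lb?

By value per lb: platinum ring 371.50, ruby pendant 222.00, jeweled dagger 105.00 lead.
The ratio ordering already packs tightly: 2×jeweled dagger + 2×ruby pendant + 3×platinum ring + 2×obsidian blade, 48 lb, 6927.
Nothing else within 48 lb beats 6927.

6927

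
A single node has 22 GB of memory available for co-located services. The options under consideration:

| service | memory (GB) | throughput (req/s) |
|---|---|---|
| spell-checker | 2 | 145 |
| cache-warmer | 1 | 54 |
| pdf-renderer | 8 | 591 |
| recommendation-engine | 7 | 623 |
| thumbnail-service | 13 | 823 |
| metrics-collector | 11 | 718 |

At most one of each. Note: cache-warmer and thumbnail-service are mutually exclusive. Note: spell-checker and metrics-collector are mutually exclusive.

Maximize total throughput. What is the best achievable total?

1591

By throughput per GB: recommendation-engine 89.00, pdf-renderer 73.88, spell-checker 72.50, metrics-collector 65.27 lead.
Taking the top-ratio services first gives spell-checker + cache-warmer + pdf-renderer + recommendation-engine for 1413 (18 GB).
The 9 GB tied up in cache-warmer and pdf-renderer is better spent on thumbnail-service — total rises to 1591 (22 GB).
Nothing else feasible within 22 GB beats 1591.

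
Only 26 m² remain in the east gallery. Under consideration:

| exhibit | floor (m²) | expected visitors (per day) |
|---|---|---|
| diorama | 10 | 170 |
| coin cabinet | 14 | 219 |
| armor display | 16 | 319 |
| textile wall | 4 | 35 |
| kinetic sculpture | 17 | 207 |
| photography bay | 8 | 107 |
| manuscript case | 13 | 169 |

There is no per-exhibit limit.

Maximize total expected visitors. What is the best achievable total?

489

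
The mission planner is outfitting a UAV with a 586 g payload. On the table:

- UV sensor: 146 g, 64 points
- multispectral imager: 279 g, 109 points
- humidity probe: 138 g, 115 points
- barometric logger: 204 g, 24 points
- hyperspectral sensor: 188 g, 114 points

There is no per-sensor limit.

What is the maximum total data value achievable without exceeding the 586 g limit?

460

By data value per g: humidity probe 0.83, hyperspectral sensor 0.61, UV sensor 0.44, multispectral imager 0.39 lead.
Best packing: 4×humidity probe — 552 g, 460 total.
Nothing else within 586 g beats 460.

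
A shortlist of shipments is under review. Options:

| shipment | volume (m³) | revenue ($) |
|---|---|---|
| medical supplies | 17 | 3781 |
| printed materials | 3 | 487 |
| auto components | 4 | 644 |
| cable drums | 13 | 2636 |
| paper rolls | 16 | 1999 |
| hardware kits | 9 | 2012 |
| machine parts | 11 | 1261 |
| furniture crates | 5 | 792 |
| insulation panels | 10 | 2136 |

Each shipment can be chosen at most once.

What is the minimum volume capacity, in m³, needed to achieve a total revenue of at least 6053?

Minimise m³ subject to total revenue ≥ 6053.
Taking medical supplies + printed materials + hardware kits gives 6280 (≥ 6053) for 29 m³.
Below 29 m³ the best achievable stays under 6053.

29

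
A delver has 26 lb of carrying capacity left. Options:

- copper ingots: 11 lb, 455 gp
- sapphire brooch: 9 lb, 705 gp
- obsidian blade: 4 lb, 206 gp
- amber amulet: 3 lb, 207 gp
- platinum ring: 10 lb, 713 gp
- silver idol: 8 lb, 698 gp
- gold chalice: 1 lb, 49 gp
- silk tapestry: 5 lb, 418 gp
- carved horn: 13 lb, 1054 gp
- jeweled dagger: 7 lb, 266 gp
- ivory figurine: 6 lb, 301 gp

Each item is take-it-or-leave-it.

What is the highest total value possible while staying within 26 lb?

2170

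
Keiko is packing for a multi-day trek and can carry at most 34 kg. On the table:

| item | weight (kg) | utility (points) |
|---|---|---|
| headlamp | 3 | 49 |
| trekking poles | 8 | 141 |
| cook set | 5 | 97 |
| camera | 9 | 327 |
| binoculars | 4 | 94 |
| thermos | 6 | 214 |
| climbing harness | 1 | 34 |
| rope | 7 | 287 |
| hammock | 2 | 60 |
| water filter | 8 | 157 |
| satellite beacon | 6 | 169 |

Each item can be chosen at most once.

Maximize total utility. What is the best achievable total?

Greedy by ratio would take headlamp + camera + thermos + climbing harness + rope + hammock + satellite beacon: 34 kg used, total 1140.
Dropping headlamp and climbing harness frees 4 kg; slotting in binoculars (4 kg) lifts the total to 1151 at 34 kg.
Runner-up headlamp + camera + thermos + climbing harness + rope + hammock + satellite beacon tops out at 1140.

1151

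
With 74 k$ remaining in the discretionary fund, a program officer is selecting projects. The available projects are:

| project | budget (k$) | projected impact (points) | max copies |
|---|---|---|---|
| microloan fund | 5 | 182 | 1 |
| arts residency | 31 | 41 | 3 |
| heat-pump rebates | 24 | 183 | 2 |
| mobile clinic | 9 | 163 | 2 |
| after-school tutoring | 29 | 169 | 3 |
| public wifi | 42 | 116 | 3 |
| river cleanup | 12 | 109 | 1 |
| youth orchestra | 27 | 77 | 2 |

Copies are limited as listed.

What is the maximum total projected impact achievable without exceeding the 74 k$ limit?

874

Ranking by ratio (projected impact/k$): microloan fund 36.40, mobile clinic 18.11, river cleanup 9.08.
Taking the top-ratio projects first gives microloan fund + heat-pump rebates + 2×mobile clinic + river cleanup for 800 (59 k$).
Replace river cleanup with heat-pump rebates: the trade gains 74 net, giving 874 at 71 k$.
No other feasible combination exceeds 874.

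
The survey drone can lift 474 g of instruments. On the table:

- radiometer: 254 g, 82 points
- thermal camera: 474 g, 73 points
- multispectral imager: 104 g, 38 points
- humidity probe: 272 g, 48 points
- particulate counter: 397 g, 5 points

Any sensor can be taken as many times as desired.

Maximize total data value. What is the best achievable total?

158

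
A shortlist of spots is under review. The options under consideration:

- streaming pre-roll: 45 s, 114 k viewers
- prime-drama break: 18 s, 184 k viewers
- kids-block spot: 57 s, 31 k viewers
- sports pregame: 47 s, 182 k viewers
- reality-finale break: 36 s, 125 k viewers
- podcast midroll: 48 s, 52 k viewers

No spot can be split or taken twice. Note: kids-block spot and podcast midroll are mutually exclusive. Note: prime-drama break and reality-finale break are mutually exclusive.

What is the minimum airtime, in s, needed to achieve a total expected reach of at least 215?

63

Minimise s subject to total expected reach ≥ 215.
streaming pre-roll + prime-drama break reaches 298 using 63 s.
No combination under 63 s hits 215.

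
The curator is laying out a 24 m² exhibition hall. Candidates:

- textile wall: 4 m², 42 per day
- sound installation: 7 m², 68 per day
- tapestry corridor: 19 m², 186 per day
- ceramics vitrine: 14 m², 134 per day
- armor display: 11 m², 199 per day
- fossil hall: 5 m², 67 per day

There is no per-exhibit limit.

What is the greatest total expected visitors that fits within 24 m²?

2×armor display uses 22 of the 24 m² and totals 398.

398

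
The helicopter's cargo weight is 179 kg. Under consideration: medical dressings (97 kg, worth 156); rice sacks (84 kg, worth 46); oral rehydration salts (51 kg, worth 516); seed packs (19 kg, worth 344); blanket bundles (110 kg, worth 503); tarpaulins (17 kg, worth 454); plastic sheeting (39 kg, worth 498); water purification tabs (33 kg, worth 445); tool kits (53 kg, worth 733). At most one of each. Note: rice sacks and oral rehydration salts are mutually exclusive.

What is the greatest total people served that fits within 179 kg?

2545

Density check — tarpaulins 26.71, seed packs 18.11, tool kits 13.83 are the best per kg.
Filling by ratio: seed packs + tarpaulins + plastic sheeting + water purification tabs + tool kits for 2474, with 18 kg left unused.
The 33 kg tied up in water purification tabs is better spent on oral rehydration salts — total rises to 2545 (179 kg).
That's the maximum — no feasible swap from here does better than 2545.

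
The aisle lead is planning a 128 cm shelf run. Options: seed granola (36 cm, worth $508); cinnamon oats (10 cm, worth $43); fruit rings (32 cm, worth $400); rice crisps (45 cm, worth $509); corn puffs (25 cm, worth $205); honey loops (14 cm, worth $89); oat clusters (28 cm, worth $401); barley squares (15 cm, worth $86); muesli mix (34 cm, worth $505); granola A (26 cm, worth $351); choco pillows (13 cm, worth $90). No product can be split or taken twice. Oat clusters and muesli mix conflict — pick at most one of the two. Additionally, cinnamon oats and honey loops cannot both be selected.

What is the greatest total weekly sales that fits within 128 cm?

1764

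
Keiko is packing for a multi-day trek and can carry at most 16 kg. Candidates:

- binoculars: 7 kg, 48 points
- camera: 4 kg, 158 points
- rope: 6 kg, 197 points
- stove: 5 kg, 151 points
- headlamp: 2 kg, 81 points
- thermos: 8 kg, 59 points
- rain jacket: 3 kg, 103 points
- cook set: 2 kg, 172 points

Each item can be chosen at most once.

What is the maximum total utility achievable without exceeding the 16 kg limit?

The ratio ordering already packs tightly: camera + stove + headlamp + rain jacket + cook set, 16 kg, 665.
The closest alternative, camera + rope + rain jacket + cook set, reaches only 630.

665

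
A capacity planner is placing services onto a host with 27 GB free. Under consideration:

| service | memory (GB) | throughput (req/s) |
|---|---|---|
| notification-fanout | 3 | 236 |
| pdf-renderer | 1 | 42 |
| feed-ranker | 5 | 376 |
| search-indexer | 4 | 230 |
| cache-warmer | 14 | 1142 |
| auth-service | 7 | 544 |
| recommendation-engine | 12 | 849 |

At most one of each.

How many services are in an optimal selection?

4

The maximum throughput within 27 GB is 2104.
One optimal bundle: pdf-renderer + feed-ranker + cache-warmer + auth-service (27 GB).
Every optimal selection uses 4 services.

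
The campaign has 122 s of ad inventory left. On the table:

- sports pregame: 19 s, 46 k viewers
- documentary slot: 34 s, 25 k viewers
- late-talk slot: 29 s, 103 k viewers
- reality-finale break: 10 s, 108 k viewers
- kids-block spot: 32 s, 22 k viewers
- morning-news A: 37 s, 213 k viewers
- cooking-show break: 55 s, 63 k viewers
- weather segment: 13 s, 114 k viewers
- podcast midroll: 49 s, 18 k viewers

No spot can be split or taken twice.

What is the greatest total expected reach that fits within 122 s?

584

Best packing: sports pregame + late-talk slot + reality-finale break + morning-news A + weather segment — 108 s, 584 total.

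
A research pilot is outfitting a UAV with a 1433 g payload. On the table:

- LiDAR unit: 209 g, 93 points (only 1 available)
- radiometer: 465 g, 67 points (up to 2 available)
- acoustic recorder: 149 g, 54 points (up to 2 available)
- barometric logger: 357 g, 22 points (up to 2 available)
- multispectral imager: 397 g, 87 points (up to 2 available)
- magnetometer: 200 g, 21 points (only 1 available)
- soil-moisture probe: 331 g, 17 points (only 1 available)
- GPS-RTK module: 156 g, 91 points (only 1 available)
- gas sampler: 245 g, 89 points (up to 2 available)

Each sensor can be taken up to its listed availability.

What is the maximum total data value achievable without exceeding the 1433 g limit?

503

By data value per g: GPS-RTK module 0.58, LiDAR unit 0.44, gas sampler 0.36 lead.
Greedy by ratio would take LiDAR unit + 2×acoustic recorder + magnetometer + GPS-RTK module + 2×gas sampler: 1353 g used, total 491.
The 349 g tied up in acoustic recorder and magnetometer is better spent on multispectral imager — total rises to 503 (1401 g).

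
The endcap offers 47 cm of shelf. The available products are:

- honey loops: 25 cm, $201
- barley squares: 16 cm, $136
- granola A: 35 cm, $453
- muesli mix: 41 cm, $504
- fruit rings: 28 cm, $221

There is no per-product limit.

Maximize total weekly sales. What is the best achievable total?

Density check — granola A 12.94, muesli mix 12.29, barley squares 8.50 are the best per cm.
A density-first pass picks granola A — 453 at 35 cm.
Replace granola A with muesli mix: the trade gains 51 net, giving 504 at 41 cm.

504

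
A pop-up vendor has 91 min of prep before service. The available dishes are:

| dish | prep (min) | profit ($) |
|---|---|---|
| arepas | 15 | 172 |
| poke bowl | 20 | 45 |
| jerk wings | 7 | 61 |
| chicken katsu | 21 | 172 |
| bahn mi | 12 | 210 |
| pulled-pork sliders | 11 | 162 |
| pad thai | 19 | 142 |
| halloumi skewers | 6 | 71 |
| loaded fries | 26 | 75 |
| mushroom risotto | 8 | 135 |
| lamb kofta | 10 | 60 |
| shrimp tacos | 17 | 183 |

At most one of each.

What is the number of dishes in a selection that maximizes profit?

Best achievable profit is 1105.
arepas + chicken katsu + bahn mi + pulled-pork sliders + halloumi skewers + mushroom risotto + shrimp tacos hits 1105 at 90 min.
All optima have 7 dishes.

7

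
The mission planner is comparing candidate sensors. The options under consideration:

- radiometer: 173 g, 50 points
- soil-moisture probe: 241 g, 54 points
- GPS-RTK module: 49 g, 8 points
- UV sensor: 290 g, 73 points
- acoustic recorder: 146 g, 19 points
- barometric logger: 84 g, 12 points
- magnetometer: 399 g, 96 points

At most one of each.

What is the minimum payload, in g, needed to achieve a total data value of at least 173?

704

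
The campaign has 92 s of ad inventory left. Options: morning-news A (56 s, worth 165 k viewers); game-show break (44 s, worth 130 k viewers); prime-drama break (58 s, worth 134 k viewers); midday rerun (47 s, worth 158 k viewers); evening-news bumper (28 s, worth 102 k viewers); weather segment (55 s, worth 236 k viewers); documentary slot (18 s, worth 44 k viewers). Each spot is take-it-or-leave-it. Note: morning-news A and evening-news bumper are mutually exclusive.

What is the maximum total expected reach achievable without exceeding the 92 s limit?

Best packing: evening-news bumper + weather segment — 83 s, 338 total.

338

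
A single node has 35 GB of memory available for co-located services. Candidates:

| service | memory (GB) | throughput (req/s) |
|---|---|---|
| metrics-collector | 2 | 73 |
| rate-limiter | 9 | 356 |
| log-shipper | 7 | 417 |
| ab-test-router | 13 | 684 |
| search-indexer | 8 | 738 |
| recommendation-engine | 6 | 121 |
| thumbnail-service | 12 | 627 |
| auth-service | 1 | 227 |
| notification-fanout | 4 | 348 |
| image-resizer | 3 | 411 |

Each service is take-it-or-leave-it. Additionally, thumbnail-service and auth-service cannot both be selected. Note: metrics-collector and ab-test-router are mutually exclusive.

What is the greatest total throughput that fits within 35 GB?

2598

Log-shipper + ab-test-router + search-indexer + notification-fanout + image-resizer uses 35 of the 35 GB and totals 2598.
The closest alternative, metrics-collector + rate-limiter + log-shipper + search-indexer + auth-service + notification-fanout + image-resizer, reaches only 2570.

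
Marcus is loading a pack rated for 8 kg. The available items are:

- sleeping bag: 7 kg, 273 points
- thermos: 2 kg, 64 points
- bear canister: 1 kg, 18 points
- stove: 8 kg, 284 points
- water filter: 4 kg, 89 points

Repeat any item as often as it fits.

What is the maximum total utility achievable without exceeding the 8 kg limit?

291

The ratio ordering already packs tightly: sleeping bag + bear canister, 8 kg, 291.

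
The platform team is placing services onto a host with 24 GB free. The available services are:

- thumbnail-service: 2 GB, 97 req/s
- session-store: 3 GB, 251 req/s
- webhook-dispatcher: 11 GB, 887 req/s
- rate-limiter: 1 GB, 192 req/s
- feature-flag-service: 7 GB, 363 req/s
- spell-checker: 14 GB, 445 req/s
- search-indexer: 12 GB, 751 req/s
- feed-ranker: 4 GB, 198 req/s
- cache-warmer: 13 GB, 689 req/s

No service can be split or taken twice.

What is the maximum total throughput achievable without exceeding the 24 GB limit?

1830

Density check — rate-limiter 192.00, session-store 83.67, webhook-dispatcher 80.64 are the best per GB.
Taking the top-ratio services first gives thumbnail-service + session-store + webhook-dispatcher + rate-limiter + feature-flag-service for 1790 (24 GB).
The 12 GB tied up in thumbnail-service and session-store and feature-flag-service is better spent on search-indexer — total rises to 1830 (24 GB).
Next best is thumbnail-service + session-store + webhook-dispatcher + rate-limiter + feature-flag-service at 1790 (24 GB) — short by 40.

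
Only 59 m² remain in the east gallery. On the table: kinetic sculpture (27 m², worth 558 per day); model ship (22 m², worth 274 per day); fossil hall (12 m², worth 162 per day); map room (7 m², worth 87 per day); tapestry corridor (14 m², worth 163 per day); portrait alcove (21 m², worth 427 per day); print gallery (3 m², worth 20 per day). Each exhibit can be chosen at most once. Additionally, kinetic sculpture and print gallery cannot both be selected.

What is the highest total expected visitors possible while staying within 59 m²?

1072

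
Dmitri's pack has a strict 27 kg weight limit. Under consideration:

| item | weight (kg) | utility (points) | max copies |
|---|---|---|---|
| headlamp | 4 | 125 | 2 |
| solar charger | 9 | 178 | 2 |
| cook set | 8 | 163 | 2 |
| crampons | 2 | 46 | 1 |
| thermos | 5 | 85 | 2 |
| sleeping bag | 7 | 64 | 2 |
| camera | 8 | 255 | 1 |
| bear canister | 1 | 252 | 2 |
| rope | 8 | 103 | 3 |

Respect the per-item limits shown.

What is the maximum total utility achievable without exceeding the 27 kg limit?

1187

The ratio heuristic lands on 2×headlamp + crampons + thermos + camera + 2×bear canister (1140) but leaves 2 kg idle.
Replace crampons and thermos with solar charger: the trade gains 47 net, giving 1187 at 27 kg.
Nothing else within 27 kg beats 1187.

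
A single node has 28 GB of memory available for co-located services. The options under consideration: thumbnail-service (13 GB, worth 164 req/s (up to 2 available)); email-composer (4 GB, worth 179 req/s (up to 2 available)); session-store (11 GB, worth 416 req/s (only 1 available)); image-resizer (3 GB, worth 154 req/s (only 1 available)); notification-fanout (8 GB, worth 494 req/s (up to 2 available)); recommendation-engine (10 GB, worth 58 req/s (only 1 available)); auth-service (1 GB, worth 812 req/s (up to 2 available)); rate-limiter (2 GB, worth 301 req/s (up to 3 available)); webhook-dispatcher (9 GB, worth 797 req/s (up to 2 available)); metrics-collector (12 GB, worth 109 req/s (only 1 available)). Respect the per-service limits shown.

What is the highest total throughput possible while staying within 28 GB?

4121

2×auth-service + 3×rate-limiter + 2×webhook-dispatcher uses 26 of the 28 GB and totals 4121.
That's the maximum — no swap from here does better than 4121.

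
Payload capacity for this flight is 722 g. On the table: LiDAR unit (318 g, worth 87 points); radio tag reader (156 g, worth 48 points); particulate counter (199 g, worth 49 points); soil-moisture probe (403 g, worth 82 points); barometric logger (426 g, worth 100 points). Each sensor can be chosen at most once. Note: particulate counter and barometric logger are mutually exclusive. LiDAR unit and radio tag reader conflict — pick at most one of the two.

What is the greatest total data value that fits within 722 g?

Ranking by ratio (data value/g): radio tag reader 0.31, LiDAR unit 0.27, particulate counter 0.25, barometric logger 0.23.
LiDAR unit + soil-moisture probe uses 721 of the 722 g and totals 169.
The closest alternative, radio tag reader + barometric logger, reaches only 148.

169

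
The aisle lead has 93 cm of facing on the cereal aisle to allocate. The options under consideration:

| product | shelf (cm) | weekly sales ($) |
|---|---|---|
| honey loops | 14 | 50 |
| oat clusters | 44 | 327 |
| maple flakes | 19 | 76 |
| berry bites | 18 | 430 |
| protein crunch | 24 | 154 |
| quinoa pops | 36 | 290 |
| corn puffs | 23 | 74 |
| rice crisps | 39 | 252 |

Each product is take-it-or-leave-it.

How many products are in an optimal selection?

Optimal total is 972.
For example berry bites + quinoa pops + rice crisps achieves it, using 93 cm.
Every optimal selection uses 3 products.

3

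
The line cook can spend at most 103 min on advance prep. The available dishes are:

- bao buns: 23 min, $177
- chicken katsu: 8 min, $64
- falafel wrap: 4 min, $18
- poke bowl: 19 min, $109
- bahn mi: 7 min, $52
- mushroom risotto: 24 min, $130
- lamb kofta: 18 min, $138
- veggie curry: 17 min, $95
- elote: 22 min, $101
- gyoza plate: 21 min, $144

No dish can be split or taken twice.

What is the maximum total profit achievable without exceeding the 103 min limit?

705

Taking the top-ratio dishes first gives bao buns + chicken katsu + falafel wrap + poke bowl + bahn mi + lamb kofta + gyoza plate for 702 (100 min).
Replace falafel wrap and poke bowl with mushroom risotto: the trade gains 3 net, giving 705 at 101 min.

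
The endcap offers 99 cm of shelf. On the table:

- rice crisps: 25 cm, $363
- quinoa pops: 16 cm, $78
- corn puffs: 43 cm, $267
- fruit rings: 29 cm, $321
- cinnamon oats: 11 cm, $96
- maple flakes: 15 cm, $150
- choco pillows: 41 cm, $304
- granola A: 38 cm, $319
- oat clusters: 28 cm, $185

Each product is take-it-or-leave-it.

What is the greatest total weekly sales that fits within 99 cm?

1019

A density-first pass picks rice crisps + quinoa pops + fruit rings + cinnamon oats + maple flakes — 1008 at 96 cm.
The 27 cm tied up in quinoa pops and cinnamon oats is better spent on oat clusters — total rises to 1019 (97 cm).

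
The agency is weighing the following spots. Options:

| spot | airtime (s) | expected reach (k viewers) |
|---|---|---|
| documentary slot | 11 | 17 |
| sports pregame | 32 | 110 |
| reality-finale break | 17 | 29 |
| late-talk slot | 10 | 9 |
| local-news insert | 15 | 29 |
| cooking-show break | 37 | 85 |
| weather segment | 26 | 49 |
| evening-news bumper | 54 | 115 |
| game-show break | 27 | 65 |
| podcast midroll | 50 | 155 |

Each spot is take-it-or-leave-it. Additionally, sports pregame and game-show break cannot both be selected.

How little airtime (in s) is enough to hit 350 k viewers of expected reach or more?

119

Look for the lowest-airtime combination reaching 350.
Taking sports pregame + cooking-show break + podcast midroll gives 350 (≥ 350) for 119 s.
Below 119 s the best achievable stays under 350.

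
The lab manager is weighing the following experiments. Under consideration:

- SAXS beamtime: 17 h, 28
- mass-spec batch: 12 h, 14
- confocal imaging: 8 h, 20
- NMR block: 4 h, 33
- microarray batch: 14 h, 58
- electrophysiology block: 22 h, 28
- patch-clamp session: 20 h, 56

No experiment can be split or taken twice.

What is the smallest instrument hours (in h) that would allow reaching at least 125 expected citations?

38

Minimise h subject to total expected citations ≥ 125.
mass-spec batch + confocal imaging + NMR block + microarray batch: 125 expected citations at 38 h.
Below 38 h the best achievable stays under 125.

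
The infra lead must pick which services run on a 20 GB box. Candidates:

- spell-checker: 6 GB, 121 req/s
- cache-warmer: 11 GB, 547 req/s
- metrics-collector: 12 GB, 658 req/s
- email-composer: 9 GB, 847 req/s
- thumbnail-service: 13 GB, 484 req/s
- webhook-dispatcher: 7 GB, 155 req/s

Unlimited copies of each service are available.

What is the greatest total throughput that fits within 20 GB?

1694

Ranking by ratio (throughput/GB): email-composer 94.11, metrics-collector 54.83, cache-warmer 49.73.
2×email-composer uses 18 of the 20 GB and totals 1694.
Nothing else within 20 GB beats 1694.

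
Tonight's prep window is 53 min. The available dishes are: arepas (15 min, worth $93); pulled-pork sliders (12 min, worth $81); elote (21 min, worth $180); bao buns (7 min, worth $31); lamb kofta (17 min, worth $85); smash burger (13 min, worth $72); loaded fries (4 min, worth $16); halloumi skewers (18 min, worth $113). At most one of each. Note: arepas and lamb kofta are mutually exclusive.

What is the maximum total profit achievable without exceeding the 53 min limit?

374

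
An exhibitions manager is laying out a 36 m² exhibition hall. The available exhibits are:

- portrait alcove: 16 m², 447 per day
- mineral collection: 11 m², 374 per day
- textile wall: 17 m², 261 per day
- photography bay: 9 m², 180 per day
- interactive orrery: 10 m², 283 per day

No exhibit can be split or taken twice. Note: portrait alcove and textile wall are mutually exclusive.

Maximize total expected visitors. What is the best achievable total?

1001

A density-first pass picks mineral collection + photography bay + interactive orrery — 837 at 30 m².
Dropping interactive orrery frees 10 m²; slotting in portrait alcove (16 m²) lifts the total to 1001 at 36 m².
An exhaustive check of the 32 subsets confirms 1001.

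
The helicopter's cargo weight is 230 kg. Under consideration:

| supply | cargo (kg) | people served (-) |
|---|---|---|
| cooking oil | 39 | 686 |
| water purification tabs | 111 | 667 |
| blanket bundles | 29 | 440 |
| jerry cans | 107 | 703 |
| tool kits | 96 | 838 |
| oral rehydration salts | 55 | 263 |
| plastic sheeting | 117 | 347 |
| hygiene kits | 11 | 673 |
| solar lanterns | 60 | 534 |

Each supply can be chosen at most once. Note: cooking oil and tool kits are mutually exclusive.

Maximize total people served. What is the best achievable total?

2596

Best packing: cooking oil + jerry cans + hygiene kits + solar lanterns — 217 kg, 2596 total.
Cooking oil + blanket bundles + oral rehydration salts + hygiene kits + solar lanterns matches that 2596 at 194 kg; no feasible combination exceeds it.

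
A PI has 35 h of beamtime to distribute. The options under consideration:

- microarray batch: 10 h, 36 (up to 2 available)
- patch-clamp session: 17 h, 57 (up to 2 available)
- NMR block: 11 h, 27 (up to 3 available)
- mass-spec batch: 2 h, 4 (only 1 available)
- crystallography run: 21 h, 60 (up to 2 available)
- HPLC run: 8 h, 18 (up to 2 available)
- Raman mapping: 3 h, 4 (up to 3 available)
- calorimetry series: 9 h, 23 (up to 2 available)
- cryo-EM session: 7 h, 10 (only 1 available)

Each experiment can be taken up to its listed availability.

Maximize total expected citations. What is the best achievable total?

Ranking by ratio (expected citations/h): microarray batch 3.60, patch-clamp session 3.35, crystallography run 2.86, calorimetry series 2.56.
Greedy by ratio would take 2×microarray batch + mass-spec batch + Raman mapping + calorimetry series: 34 h used, total 103.
A better packing is 2×patch-clamp session: 34 h, total 114.
The spare 1 h is too small for any remaining experiment, and no exchange beats 114.

114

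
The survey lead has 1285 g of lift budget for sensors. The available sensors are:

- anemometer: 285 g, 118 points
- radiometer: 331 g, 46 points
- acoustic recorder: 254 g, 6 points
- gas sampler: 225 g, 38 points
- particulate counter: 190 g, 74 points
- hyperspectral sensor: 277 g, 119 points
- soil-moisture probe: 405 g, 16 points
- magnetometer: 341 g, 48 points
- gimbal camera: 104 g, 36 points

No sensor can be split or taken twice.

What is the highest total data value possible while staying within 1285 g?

395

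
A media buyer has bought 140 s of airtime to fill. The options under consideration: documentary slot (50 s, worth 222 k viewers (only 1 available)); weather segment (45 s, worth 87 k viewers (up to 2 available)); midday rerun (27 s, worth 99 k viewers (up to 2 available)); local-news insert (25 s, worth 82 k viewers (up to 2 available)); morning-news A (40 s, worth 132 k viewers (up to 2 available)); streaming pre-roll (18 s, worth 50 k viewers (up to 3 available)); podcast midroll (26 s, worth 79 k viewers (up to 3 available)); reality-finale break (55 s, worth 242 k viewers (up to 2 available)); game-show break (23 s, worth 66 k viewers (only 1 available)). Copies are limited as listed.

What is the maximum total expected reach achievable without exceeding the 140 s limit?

The ratio heuristic lands on documentary slot + midday rerun + reality-finale break (563) but leaves 8 s idle.
The 50 s tied up in documentary slot is better spent on reality-finale break — total rises to 583 (137 s).

583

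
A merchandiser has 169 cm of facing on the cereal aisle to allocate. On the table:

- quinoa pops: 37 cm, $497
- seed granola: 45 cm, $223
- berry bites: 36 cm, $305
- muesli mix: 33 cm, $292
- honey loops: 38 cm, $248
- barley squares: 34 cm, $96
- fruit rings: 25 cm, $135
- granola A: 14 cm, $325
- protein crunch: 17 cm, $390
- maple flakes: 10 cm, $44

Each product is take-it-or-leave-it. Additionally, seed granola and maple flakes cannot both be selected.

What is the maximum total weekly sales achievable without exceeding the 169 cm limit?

1944

Quinoa pops + berry bites + muesli mix + fruit rings + granola A + protein crunch uses 162 of the 169 cm and totals 1944.
The closest alternative, quinoa pops + berry bites + honey loops + fruit rings + granola A + protein crunch, reaches only 1900.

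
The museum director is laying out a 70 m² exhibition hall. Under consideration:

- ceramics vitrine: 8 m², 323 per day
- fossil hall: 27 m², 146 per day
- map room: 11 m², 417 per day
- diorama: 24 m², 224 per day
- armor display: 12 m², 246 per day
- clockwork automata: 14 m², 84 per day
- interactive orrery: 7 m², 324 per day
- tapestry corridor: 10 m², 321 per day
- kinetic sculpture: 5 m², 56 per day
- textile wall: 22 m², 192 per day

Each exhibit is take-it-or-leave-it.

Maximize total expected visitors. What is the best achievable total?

1823

Density check — interactive orrery 46.29, ceramics vitrine 40.38, map room 37.91, tapestry corridor 32.10 are the best per m².
A density-first pass picks ceramics vitrine + map room + armor display + clockwork automata + interactive orrery + tapestry corridor + kinetic sculpture — 1771 at 67 m².
Dropping clockwork automata and kinetic sculpture frees 19 m²; slotting in textile wall (22 m²) lifts the total to 1823 at 70 m².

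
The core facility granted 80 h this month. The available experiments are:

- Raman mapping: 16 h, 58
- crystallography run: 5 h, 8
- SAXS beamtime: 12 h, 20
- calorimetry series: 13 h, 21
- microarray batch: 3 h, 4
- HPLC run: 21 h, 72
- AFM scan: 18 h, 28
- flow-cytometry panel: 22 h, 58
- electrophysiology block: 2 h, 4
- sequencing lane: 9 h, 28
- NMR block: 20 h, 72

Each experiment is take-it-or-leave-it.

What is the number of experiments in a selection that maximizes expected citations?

4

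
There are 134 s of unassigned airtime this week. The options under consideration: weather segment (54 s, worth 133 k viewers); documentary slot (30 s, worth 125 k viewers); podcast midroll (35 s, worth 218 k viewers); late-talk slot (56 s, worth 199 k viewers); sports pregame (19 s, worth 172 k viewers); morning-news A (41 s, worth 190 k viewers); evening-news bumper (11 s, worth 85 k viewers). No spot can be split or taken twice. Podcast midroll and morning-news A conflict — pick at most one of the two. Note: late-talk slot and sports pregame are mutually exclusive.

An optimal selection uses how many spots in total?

4

The maximum expected reach within 134 s is 627.
documentary slot + podcast midroll + late-talk slot + evening-news bumper hits 627 at 132 s.
Every optimal selection uses 4 spots.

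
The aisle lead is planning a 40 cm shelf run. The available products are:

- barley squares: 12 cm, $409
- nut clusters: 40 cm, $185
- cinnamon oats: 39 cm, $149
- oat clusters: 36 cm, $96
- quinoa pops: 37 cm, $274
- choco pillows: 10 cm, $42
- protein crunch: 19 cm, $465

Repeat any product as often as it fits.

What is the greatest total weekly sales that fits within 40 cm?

By weekly sales per cm: barley squares 34.08, protein crunch 24.47, quinoa pops 7.41 lead.
3×barley squares uses 36 of the 40 cm and totals 1227.
Nothing else within 40 cm beats 1227.

1227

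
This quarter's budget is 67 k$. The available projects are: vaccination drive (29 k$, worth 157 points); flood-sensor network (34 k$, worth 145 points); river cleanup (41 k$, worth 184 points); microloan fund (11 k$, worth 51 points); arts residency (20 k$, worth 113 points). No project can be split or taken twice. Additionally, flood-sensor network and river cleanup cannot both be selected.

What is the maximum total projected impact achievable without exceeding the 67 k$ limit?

321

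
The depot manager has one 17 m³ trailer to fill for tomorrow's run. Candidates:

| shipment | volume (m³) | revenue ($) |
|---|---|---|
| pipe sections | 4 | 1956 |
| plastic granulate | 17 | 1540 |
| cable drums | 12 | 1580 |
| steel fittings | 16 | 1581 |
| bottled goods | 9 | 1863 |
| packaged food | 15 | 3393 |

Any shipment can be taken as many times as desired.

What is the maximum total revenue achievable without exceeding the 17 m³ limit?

Taking 4×pipe sections: 16 m³ used, 7824 in revenue.
No other feasible combination exceeds 7824.

7824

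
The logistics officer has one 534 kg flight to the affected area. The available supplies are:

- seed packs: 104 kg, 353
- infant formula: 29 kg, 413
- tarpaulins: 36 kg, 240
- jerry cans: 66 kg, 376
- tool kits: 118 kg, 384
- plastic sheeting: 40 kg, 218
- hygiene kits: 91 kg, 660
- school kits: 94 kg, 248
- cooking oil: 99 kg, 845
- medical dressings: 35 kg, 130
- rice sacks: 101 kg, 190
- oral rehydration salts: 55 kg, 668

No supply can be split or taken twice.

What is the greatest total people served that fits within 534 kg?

Greedy by ratio would take infant formula + tarpaulins + jerry cans + plastic sheeting + hygiene kits + cooking oil + medical dressings + oral rehydration salts: 451 kg used, total 3550.
Dropping medical dressings frees 35 kg; slotting in tool kits (118 kg) lifts the total to 3804 at 534 kg.

3804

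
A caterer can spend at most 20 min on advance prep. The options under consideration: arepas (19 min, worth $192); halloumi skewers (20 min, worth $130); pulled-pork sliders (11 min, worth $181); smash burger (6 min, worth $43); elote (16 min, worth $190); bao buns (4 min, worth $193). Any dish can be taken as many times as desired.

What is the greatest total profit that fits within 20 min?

5×bao buns uses 20 of the 20 min and totals 965.
No other feasible combination exceeds 965.

965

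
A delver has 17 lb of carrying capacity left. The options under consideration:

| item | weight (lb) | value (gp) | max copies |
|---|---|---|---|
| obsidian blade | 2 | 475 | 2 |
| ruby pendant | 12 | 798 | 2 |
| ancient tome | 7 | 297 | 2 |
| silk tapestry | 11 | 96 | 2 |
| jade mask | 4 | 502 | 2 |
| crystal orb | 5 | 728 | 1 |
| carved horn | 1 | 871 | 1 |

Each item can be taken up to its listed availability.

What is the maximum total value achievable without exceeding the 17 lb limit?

3078

Density check — carved horn 871.00, obsidian blade 237.50, crystal orb 145.60 are the best per lb.
The ratio heuristic lands on 2×obsidian blade + jade mask + crystal orb + carved horn (3051) but leaves 3 lb idle.
Replace obsidian blade with jade mask: the trade gains 27 net, giving 3078 at 16 lb.
No other feasible combination exceeds 3078.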